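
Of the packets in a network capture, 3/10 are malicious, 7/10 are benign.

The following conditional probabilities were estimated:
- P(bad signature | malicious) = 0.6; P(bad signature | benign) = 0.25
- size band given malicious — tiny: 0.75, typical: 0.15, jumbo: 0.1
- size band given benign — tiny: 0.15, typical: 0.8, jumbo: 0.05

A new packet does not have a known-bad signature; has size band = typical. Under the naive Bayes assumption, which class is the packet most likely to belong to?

malicious: 0.3 × (1−0.6) × 0.15 = 0.018
benign: 0.7 × (1−0.25) × 0.8 = 0.42
Highest score → benign.

benign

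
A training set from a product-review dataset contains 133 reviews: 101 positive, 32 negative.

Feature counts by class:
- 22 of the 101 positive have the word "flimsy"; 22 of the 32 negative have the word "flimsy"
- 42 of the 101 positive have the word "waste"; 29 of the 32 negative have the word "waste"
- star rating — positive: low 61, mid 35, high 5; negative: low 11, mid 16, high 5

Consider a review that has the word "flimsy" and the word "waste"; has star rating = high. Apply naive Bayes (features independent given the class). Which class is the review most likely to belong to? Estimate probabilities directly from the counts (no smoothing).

negative

positive: (101/133) × (22/101) × (42/101) × (5/101) ≈ 0.00340524
negative: (32/133) × (22/32) × (29/32) × (5/32) ≈ 0.0234228
Highest score → negative.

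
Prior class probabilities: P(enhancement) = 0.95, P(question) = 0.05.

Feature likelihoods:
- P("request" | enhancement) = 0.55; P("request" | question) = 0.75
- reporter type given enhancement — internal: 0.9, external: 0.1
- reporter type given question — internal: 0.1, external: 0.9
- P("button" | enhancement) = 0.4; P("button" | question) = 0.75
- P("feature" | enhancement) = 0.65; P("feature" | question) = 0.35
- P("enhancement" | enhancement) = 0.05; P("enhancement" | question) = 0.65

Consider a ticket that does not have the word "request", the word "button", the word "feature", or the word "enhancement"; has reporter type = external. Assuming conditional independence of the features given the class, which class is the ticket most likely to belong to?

enhancement: 0.95 × (1−0.55) × 0.1 × (1−0.4) × (1−0.65) × (1−0.05) = 0.008528625
question: 0.05 × (1−0.75) × 0.9 × (1−0.75) × (1−0.35) × (1−0.65) = 0.00063984375
Highest score → enhancement.

enhancement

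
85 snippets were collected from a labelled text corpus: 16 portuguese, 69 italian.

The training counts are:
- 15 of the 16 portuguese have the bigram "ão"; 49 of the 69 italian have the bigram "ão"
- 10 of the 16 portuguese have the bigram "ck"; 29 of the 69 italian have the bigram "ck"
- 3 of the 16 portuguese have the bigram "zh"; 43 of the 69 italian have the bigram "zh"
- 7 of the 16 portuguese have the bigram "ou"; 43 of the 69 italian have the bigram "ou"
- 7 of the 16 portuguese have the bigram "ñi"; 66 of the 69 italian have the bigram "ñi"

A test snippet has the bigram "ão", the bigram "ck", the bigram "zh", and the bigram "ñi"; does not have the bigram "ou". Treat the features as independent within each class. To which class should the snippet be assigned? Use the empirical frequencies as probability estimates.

italian

portuguese: (16/85) × (15/16) × (10/16) × (3/16) × (9/16) × (7/16) ≈ 0.00508925
italian: (69/85) × (49/69) × (29/69) × (43/69) × (26/69) × (66/69) ≈ 0.0544208
Highest score → italian.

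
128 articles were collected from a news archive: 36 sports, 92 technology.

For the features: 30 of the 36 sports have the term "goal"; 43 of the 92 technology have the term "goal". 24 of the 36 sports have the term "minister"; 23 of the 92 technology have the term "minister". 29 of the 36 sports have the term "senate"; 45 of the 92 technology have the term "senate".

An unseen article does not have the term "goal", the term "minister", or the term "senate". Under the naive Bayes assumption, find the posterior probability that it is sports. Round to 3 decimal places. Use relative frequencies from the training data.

sports: (36/128) × (6/36) × (12/36) × (7/36) ≈ 0.00303819
technology: (92/128) × (49/92) × (69/92) × (47/92) ≈ 0.146675
P(sports | x) = 0.00303819 / 0.14971319 ≈ 0.020

0.020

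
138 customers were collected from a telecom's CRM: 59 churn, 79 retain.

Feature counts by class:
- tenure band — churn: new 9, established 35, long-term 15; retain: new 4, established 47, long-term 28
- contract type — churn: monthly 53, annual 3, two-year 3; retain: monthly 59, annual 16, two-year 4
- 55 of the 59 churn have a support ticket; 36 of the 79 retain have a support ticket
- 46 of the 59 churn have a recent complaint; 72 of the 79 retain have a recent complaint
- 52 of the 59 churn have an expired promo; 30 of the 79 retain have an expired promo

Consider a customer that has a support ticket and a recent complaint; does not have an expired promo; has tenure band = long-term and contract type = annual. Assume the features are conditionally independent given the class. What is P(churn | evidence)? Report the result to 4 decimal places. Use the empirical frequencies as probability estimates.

0.0431

churn: (59/138) × (15/59) × (3/59) × (55/59) × (46/59) × (7/59) ≈ 0.000476589
retain: (79/138) × (28/79) × (16/79) × (36/79) × (72/79) × (49/79) ≈ 0.0105858
P(churn | x) = 0.000476589 / 0.011062389 ≈ 0.0431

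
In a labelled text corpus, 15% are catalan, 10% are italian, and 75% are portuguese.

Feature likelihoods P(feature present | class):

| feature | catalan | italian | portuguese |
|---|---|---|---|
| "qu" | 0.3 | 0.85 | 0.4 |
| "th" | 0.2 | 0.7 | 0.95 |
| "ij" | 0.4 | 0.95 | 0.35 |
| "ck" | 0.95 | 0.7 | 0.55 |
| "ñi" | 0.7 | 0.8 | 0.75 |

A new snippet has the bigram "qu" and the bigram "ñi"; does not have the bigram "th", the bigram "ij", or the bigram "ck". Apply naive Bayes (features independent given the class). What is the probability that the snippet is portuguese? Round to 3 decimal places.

0.756

catalan: 0.15 × 0.3 × (1−0.2) × (1−0.4) × (1−0.95) × 0.7 = 0.000756
italian: 0.1 × 0.85 × (1−0.7) × (1−0.95) × (1−0.7) × 0.8 = 0.000306
portuguese: 0.75 × 0.4 × (1−0.95) × (1−0.35) × (1−0.55) × 0.75 = 0.003290625
P(portuguese | x) = 0.003290625 / 0.004352625 ≈ 0.756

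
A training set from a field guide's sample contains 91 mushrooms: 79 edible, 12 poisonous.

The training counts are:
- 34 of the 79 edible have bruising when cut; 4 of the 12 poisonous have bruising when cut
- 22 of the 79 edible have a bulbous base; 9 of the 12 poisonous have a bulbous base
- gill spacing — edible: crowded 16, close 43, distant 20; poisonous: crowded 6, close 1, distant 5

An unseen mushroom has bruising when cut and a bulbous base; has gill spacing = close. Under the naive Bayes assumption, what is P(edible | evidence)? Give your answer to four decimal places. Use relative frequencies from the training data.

0.9537

edible: (79/91) × (34/79) × (22/79) × (43/79) ≈ 0.0566336
poisonous: (12/91) × (4/12) × (9/12) × (1/12) ≈ 0.00274725
P(edible | x) = 0.0566336 / 0.05938085 ≈ 0.9537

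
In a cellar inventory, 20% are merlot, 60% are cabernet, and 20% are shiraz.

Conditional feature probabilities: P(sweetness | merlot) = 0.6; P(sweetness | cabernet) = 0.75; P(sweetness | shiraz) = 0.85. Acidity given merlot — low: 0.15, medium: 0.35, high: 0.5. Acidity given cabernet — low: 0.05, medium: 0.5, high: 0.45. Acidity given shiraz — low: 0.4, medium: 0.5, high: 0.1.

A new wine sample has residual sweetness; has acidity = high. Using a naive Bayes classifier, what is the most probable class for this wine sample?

merlot: 0.2 × 0.6 × 0.5 = 0.06
cabernet: 0.6 × 0.75 × 0.45 = 0.2025
shiraz: 0.2 × 0.85 × 0.1 = 0.017
Highest score → cabernet.

cabernet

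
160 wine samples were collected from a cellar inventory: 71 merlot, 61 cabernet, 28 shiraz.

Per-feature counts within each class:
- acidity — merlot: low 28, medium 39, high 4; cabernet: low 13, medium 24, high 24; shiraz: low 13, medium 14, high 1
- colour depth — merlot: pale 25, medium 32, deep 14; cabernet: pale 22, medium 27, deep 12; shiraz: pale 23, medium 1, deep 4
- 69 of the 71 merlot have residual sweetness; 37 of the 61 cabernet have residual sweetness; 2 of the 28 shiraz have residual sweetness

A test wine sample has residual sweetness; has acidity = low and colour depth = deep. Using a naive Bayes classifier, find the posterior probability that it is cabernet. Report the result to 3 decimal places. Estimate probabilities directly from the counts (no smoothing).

0.220

merlot: (71/160) × (28/71) × (14/71) × (69/71) ≈ 0.033535
cabernet: (61/160) × (13/61) × (12/61) × (37/61) ≈ 0.00969497
shiraz: (28/160) × (13/28) × (4/28) × (2/28) ≈ 0.000829082
P(cabernet | x) = 0.00969497 / 0.044059052 ≈ 0.220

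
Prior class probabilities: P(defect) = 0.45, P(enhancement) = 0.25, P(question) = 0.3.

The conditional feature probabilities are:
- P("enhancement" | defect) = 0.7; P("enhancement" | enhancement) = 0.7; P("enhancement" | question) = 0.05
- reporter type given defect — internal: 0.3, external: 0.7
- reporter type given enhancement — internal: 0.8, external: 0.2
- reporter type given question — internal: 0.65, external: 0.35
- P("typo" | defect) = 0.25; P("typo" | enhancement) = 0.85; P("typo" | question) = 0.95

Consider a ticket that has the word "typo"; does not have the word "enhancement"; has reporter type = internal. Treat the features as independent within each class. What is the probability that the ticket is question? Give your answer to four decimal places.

defect: 0.45 × (1−0.7) × 0.3 × 0.25 = 0.010125
enhancement: 0.25 × (1−0.7) × 0.8 × 0.85 = 0.051
question: 0.3 × (1−0.05) × 0.65 × 0.95 = 0.1759875
P(question | x) = 0.1759875 / 0.2371125 ≈ 0.7422

0.7422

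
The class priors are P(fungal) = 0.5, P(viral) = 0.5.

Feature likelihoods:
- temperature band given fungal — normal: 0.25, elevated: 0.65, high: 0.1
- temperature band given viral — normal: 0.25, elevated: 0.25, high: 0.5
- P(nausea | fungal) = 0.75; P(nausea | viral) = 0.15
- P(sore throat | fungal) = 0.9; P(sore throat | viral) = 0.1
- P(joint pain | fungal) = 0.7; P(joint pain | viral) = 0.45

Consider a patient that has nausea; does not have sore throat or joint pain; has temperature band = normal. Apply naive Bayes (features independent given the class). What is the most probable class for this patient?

fungal: 0.5 × 0.25 × 0.75 × (1−0.9) × (1−0.7) = 0.0028125
viral: 0.5 × 0.25 × 0.15 × (1−0.1) × (1−0.45) = 0.00928125
Highest score → viral.

viral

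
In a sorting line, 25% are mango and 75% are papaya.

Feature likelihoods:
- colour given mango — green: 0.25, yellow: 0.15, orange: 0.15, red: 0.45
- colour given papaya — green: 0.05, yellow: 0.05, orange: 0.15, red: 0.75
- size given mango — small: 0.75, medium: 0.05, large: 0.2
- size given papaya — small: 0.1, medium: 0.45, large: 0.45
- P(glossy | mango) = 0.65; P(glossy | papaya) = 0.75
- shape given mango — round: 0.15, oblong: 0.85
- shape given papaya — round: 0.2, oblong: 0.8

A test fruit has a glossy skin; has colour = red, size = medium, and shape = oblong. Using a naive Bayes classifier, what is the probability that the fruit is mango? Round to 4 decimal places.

0.0201

mango: 0.25 × 0.45 × 0.05 × 0.65 × 0.85 = 0.0031078125
papaya: 0.75 × 0.75 × 0.45 × 0.75 × 0.8 = 0.151875
P(mango | x) = 0.0031078125 / 0.1549828125 ≈ 0.0201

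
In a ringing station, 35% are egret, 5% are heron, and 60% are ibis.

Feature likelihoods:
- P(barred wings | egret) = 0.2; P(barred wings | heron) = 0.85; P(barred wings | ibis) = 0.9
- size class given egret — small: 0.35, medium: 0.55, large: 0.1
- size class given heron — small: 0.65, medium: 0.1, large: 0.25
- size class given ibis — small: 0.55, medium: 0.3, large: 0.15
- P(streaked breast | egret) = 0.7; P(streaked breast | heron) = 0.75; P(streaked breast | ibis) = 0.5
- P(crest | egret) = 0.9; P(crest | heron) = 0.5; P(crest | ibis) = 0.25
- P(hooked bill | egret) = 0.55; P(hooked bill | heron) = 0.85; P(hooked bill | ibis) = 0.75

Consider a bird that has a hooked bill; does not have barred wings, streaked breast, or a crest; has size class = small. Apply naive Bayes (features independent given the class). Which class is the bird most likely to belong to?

ibis

egret: 0.35 × (1−0.2) × 0.35 × (1−0.7) × (1−0.9) × 0.55 = 0.001617
heron: 0.05 × (1−0.85) × 0.65 × (1−0.75) × (1−0.5) × 0.85 = 0.00051796875
ibis: 0.6 × (1−0.9) × 0.55 × (1−0.5) × (1−0.25) × 0.75 = 0.00928125
Highest score → ibis.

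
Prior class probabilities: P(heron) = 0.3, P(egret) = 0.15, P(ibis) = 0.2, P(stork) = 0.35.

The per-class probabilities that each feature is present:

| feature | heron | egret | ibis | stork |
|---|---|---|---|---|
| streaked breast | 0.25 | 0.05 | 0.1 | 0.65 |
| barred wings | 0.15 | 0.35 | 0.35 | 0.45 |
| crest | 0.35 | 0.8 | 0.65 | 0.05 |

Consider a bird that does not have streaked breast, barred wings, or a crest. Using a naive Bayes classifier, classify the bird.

heron

heron: 0.3 × (1−0.25) × (1−0.15) × (1−0.35) = 0.1243125
egret: 0.15 × (1−0.05) × (1−0.35) × (1−0.8) = 0.018525
ibis: 0.2 × (1−0.1) × (1−0.35) × (1−0.65) = 0.04095
stork: 0.35 × (1−0.65) × (1−0.45) × (1−0.05) = 0.06400625
Highest score → heron.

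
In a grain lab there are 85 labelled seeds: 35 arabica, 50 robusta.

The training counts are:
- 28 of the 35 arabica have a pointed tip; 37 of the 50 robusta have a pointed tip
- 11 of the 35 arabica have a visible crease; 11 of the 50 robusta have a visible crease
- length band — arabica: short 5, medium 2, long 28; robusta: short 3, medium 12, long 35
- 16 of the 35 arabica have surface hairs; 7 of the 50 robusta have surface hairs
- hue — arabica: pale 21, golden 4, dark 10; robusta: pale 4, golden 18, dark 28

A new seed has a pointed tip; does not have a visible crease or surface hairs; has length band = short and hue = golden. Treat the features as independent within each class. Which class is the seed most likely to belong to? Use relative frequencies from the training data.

robusta

arabica: (35/85) × (28/35) × (24/35) × (5/35) × (19/35) × (4/35) ≈ 0.00200199
robusta: (50/85) × (37/50) × (39/50) × (3/50) × (43/50) × (18/50) ≈ 0.0063071
Highest score → robusta.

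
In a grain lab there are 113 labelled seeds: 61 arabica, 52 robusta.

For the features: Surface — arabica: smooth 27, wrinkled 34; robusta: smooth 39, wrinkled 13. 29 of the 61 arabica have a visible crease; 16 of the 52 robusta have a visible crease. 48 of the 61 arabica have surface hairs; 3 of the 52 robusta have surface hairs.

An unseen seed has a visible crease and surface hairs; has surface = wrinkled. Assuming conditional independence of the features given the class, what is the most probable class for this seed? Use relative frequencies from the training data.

arabica: (61/113) × (34/61) × (29/61) × (48/61) ≈ 0.112559
robusta: (52/113) × (13/52) × (16/52) × (3/52) ≈ 0.00204221
Highest score → arabica.

arabica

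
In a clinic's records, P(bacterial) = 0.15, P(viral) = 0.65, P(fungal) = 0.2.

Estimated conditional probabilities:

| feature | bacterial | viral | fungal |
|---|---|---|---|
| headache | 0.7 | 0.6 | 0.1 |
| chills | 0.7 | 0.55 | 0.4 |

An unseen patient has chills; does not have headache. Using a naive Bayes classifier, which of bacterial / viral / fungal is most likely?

viral

bacterial: 0.15 × (1−0.7) × 0.7 = 0.0315
viral: 0.65 × (1−0.6) × 0.55 = 0.143
fungal: 0.2 × (1−0.1) × 0.4 = 0.072
Highest score → viral.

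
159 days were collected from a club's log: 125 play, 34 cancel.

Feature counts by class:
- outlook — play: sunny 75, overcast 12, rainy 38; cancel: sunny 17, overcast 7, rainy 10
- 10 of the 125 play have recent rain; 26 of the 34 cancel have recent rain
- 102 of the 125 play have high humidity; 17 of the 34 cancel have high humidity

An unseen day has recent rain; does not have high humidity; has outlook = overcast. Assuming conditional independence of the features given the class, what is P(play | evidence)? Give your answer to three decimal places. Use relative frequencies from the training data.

0.062

play: (125/159) × (12/125) × (10/125) × (23/125) ≈ 0.00111094
cancel: (34/159) × (7/34) × (26/34) × (17/34) ≈ 0.0168331
P(play | x) = 0.00111094 / 0.01794404 ≈ 0.062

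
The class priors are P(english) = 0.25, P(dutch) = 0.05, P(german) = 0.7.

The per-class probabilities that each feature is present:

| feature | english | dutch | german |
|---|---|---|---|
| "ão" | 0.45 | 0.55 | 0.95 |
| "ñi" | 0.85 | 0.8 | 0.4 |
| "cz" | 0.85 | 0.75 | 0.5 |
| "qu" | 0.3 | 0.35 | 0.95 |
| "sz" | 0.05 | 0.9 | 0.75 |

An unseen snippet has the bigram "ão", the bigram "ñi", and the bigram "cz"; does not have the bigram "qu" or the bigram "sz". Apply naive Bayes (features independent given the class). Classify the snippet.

english: 0.25 × 0.45 × 0.85 × 0.85 × (1−0.3) × (1−0.05) = 0.05405203125
dutch: 0.05 × 0.55 × 0.8 × 0.75 × (1−0.35) × (1−0.9) = 0.0010725
german: 0.7 × 0.95 × 0.4 × 0.5 × (1−0.95) × (1−0.75) = 0.0016625
Highest score → english.

english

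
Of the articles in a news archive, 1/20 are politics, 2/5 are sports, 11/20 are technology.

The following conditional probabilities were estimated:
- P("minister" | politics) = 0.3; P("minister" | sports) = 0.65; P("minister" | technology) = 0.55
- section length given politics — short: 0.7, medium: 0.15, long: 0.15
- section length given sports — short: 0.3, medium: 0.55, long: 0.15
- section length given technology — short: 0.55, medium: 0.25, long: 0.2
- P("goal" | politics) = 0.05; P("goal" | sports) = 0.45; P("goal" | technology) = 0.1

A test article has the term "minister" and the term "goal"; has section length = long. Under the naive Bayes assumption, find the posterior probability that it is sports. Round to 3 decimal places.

0.740

politics: 0.05 × 0.3 × 0.15 × 0.05 = 0.0001125
sports: 0.4 × 0.65 × 0.15 × 0.45 = 0.01755
technology: 0.55 × 0.55 × 0.2 × 0.1 = 0.00605
P(sports | x) = 0.01755 / 0.0237125 ≈ 0.740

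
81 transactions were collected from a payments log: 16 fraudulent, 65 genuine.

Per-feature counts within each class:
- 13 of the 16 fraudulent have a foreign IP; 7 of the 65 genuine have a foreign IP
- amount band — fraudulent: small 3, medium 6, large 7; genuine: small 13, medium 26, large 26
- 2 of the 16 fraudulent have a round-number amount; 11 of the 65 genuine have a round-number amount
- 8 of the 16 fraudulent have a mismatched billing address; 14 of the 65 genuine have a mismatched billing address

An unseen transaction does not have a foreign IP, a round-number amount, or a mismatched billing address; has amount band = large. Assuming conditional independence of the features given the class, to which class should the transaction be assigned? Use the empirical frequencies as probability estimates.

fraudulent: (16/81) × (3/16) × (7/16) × (14/16) × (8/16) ≈ 0.00708912
genuine: (65/81) × (58/65) × (26/65) × (54/65) × (51/65) ≈ 0.186698
Highest score → genuine.

genuine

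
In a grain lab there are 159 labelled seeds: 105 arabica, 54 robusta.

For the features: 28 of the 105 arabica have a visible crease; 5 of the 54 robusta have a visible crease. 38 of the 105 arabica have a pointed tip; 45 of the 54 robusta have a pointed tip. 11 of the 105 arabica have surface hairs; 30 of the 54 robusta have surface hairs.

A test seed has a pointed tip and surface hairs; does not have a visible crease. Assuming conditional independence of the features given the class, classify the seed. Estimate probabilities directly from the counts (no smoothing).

robusta

arabica: (105/159) × (77/105) × (38/105) × (11/105) ≈ 0.0183608
robusta: (54/159) × (49/54) × (45/54) × (30/54) ≈ 0.142674
Highest score → robusta.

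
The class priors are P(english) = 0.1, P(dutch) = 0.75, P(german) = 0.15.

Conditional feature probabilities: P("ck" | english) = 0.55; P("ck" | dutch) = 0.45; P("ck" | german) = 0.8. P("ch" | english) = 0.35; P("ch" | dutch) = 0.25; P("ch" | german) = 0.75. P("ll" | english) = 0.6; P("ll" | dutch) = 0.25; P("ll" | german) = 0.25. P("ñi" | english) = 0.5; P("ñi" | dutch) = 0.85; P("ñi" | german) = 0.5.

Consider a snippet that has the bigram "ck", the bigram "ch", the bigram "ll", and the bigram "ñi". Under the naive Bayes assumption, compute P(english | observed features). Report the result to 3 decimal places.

0.165

english: 0.1 × 0.55 × 0.35 × 0.6 × 0.5 = 0.005775
dutch: 0.75 × 0.45 × 0.25 × 0.25 × 0.85 = 0.0179296875
german: 0.15 × 0.8 × 0.75 × 0.25 × 0.5 = 0.01125
P(english | x) = 0.005775 / 0.0349546875 ≈ 0.165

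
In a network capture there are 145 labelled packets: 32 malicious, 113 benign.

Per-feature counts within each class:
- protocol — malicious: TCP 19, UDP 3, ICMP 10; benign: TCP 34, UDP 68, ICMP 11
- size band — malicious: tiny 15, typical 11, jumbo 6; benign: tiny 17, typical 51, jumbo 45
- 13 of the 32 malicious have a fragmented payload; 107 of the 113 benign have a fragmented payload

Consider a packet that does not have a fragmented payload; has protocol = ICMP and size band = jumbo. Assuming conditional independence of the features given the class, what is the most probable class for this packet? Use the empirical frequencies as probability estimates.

malicious

malicious: (32/145) × (10/32) × (6/32) × (19/32) ≈ 0.0076778
benign: (113/145) × (11/113) × (45/113) × (6/113) ≈ 0.0016041
Highest score → malicious.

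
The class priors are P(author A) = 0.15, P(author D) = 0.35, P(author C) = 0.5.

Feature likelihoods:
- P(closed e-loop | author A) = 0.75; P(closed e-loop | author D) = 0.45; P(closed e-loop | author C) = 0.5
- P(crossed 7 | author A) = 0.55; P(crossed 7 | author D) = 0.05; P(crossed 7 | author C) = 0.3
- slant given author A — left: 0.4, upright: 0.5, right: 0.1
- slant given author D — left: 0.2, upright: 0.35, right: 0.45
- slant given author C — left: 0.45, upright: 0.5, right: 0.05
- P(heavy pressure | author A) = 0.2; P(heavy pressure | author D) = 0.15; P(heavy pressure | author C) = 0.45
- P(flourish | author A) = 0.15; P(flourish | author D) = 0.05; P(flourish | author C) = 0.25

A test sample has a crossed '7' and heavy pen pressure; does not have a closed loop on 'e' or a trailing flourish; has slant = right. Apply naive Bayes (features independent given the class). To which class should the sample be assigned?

author A: 0.15 × (1−0.75) × 0.55 × 0.1 × 0.2 × (1−0.15) = 0.000350625
author D: 0.35 × (1−0.45) × 0.05 × 0.45 × 0.15 × (1−0.05) = 0.000617203125
author C: 0.5 × (1−0.5) × 0.3 × 0.05 × 0.45 × (1−0.25) = 0.001265625
Highest score → author C.

author C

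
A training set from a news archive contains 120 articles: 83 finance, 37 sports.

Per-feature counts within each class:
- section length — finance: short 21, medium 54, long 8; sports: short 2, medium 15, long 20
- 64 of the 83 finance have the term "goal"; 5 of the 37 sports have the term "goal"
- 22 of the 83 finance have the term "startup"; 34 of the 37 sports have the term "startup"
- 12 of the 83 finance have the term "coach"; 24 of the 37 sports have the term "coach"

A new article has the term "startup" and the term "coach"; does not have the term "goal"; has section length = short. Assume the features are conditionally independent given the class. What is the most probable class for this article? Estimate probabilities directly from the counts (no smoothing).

finance: (83/120) × (21/83) × (19/83) × (22/83) × (12/83) ≈ 0.00153519
sports: (37/120) × (2/37) × (32/37) × (34/37) × (24/37) ≈ 0.00859179
Highest score → sports.

sports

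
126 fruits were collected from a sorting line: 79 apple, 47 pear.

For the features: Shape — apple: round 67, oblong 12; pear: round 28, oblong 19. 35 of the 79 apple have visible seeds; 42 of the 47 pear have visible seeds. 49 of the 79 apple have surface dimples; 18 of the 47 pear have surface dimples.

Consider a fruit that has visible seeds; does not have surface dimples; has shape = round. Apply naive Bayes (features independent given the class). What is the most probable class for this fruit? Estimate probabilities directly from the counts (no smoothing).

pear

apple: (79/126) × (67/79) × (35/79) × (30/79) ≈ 0.0894622
pear: (47/126) × (28/47) × (42/47) × (29/47) ≈ 0.122529
Highest score → pear.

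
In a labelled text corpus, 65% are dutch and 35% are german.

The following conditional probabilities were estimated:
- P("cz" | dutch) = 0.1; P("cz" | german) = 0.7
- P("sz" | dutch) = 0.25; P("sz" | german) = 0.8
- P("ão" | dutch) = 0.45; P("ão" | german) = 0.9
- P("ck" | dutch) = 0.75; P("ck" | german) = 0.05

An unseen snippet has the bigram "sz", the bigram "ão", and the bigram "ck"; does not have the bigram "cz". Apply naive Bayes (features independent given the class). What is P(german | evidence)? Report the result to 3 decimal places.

0.071

dutch: 0.65 × (1−0.1) × 0.25 × 0.45 × 0.75 = 0.049359375
german: 0.35 × (1−0.7) × 0.8 × 0.9 × 0.05 = 0.00378
P(german | x) = 0.00378 / 0.053139375 ≈ 0.071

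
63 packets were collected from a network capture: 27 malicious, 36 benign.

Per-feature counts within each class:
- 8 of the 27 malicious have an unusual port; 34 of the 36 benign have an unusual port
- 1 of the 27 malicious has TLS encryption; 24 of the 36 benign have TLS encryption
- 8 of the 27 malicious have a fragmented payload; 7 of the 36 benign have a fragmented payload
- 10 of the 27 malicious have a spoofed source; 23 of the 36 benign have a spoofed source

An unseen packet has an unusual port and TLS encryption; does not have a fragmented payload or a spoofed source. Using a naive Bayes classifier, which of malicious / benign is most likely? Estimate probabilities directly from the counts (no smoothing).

benign

malicious: (27/63) × (8/27) × (1/27) × (19/27) × (17/27) ≈ 0.00208382
benign: (36/63) × (34/36) × (24/36) × (29/36) × (13/36) ≈ 0.104661
Highest score → benign.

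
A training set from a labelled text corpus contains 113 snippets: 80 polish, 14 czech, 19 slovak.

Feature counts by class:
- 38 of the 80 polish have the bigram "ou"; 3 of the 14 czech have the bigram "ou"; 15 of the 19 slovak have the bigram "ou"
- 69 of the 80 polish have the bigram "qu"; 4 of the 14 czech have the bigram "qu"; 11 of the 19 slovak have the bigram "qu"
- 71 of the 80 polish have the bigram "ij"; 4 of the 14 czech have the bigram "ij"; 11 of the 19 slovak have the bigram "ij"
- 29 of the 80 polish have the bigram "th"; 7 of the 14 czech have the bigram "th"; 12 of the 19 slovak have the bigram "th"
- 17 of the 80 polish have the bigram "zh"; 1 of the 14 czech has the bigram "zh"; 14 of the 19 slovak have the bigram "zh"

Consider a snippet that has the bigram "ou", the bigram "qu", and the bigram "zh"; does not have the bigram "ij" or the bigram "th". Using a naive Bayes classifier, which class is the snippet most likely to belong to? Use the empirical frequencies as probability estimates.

slovak

polish: (80/113) × (38/80) × (69/80) × (9/80) × (51/80) × (17/80) ≈ 0.00442034
czech: (14/113) × (3/14) × (4/14) × (10/14) × (7/14) × (1/14) ≈ 0.000193503
slovak: (19/113) × (15/19) × (11/19) × (8/19) × (7/19) × (14/19) ≈ 0.0087843
Highest score → slovak.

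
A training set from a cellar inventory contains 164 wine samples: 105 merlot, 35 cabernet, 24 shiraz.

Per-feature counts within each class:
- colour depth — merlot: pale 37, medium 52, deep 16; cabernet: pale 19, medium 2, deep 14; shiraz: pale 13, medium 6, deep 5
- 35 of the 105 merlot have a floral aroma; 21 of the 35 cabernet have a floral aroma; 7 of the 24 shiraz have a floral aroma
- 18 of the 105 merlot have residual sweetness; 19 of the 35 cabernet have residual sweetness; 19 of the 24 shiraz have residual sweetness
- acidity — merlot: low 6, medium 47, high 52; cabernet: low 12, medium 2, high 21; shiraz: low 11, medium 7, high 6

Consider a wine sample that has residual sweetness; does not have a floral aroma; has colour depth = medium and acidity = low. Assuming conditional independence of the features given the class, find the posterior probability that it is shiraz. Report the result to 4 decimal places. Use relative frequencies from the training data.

0.7594

merlot: (105/164) × (52/105) × (70/105) × (18/105) × (6/105) ≈ 0.00207068
cabernet: (35/164) × (2/35) × (14/35) × (19/35) × (12/35) ≈ 0.000907914
shiraz: (24/164) × (6/24) × (17/24) × (19/24) × (11/24) ≈ 0.00940305
P(shiraz | x) = 0.00940305 / 0.012381644 ≈ 0.7594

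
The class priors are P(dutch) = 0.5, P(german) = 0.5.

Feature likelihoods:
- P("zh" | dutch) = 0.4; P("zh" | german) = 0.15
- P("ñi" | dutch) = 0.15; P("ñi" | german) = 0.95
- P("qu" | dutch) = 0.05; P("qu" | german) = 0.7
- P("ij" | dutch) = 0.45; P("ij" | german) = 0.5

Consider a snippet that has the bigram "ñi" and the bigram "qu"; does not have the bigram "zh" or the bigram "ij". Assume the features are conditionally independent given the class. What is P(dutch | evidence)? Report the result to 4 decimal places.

0.0087

dutch: 0.5 × (1−0.4) × 0.15 × 0.05 × (1−0.45) = 0.0012375
german: 0.5 × (1−0.15) × 0.95 × 0.7 × (1−0.5) = 0.1413125
P(dutch | x) = 0.0012375 / 0.14255 ≈ 0.0087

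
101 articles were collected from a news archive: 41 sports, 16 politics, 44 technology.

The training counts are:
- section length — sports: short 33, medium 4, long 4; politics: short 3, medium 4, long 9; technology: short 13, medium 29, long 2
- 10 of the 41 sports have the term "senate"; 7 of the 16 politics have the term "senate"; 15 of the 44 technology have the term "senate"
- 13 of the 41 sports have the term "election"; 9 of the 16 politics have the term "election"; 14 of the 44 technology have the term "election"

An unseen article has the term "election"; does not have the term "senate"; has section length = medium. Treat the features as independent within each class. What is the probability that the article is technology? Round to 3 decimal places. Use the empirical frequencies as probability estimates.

0.732

sports: (41/101) × (4/41) × (31/41) × (13/41) ≈ 0.00949458
politics: (16/101) × (4/16) × (9/16) × (9/16) ≈ 0.0125309
technology: (44/101) × (29/44) × (29/44) × (14/44) ≈ 0.060214
P(technology | x) = 0.060214 / 0.08223948 ≈ 0.732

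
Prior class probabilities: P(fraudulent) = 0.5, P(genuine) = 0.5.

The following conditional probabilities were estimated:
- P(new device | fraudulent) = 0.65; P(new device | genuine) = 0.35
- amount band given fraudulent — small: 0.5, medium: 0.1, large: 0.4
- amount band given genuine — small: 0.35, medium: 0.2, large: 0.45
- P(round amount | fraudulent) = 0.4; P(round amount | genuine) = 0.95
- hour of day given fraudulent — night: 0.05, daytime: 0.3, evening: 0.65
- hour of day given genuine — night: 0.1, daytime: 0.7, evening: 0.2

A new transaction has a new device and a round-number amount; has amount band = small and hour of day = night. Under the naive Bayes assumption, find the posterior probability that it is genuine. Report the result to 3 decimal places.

0.642

fraudulent: 0.5 × 0.65 × 0.5 × 0.4 × 0.05 = 0.00325
genuine: 0.5 × 0.35 × 0.35 × 0.95 × 0.1 = 0.00581875
P(genuine | x) = 0.00581875 / 0.00906875 ≈ 0.642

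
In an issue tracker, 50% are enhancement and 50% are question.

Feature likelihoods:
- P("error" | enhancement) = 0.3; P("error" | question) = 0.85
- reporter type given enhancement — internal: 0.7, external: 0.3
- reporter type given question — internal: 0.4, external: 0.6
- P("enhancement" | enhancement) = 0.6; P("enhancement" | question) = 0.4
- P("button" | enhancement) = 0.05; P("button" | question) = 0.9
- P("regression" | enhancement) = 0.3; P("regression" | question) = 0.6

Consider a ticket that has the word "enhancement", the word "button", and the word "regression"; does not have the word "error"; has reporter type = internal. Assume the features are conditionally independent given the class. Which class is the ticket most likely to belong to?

question

enhancement: 0.5 × (1−0.3) × 0.7 × 0.6 × 0.05 × 0.3 = 0.002205
question: 0.5 × (1−0.85) × 0.4 × 0.4 × 0.9 × 0.6 = 0.00648
Highest score → question.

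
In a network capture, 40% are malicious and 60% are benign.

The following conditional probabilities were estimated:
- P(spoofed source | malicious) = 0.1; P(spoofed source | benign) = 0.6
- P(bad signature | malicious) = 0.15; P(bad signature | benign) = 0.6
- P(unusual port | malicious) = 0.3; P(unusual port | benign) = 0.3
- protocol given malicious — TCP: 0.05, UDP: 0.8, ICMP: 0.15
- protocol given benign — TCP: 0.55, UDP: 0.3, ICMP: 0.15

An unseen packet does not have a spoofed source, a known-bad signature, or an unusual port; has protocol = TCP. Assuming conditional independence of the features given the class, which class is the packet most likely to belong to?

benign

malicious: 0.4 × (1−0.1) × (1−0.15) × (1−0.3) × 0.05 = 0.01071
benign: 0.6 × (1−0.6) × (1−0.6) × (1−0.3) × 0.55 = 0.03696
Highest score → benign.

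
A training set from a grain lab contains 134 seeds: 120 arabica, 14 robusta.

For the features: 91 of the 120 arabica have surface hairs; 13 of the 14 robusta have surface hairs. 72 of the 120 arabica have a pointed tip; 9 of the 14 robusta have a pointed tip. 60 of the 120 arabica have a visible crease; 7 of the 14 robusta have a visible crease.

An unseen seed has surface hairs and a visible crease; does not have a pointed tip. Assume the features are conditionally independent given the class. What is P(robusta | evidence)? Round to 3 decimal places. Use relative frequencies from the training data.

0.113

arabica: (120/134) × (91/120) × (48/120) × (60/120) ≈ 0.135821
robusta: (14/134) × (13/14) × (5/14) × (7/14) ≈ 0.0173241
P(robusta | x) = 0.0173241 / 0.1531451 ≈ 0.113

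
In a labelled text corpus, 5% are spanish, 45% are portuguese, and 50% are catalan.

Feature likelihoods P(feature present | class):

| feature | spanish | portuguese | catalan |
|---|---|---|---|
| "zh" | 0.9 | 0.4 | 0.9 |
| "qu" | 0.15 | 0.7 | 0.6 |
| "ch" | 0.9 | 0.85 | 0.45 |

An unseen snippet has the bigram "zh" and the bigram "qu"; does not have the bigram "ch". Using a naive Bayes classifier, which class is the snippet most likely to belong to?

catalan

spanish: 0.05 × 0.9 × 0.15 × (1−0.9) = 0.000675
portuguese: 0.45 × 0.4 × 0.7 × (1−0.85) = 0.0189
catalan: 0.5 × 0.9 × 0.6 × (1−0.45) = 0.1485
Highest score → catalan.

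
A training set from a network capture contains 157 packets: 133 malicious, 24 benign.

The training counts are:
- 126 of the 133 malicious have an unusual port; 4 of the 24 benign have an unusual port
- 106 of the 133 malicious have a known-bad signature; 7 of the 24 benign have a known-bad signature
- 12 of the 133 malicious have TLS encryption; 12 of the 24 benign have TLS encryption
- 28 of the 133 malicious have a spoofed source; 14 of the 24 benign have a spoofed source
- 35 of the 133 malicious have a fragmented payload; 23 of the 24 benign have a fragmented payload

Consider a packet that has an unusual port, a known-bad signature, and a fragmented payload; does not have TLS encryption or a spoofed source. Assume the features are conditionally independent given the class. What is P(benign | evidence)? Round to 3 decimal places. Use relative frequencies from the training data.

0.012

malicious: (133/157) × (126/133) × (106/133) × (121/133) × (105/133) × (35/133) ≈ 0.120896
benign: (24/157) × (4/24) × (7/24) × (12/24) × (10/24) × (23/24) ≈ 0.00148362
P(benign | x) = 0.00148362 / 0.12237962 ≈ 0.012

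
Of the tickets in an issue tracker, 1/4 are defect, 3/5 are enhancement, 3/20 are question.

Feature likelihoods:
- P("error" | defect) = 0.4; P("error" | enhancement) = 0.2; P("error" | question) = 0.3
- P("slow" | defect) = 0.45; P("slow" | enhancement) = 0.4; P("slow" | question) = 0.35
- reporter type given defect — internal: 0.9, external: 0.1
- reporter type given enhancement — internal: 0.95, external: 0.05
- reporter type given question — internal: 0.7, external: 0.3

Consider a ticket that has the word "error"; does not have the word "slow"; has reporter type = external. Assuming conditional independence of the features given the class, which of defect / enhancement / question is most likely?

question

defect: 0.25 × 0.4 × (1−0.45) × 0.1 = 0.0055
enhancement: 0.6 × 0.2 × (1−0.4) × 0.05 = 0.0036
question: 0.15 × 0.3 × (1−0.35) × 0.3 = 0.008775
Highest score → question.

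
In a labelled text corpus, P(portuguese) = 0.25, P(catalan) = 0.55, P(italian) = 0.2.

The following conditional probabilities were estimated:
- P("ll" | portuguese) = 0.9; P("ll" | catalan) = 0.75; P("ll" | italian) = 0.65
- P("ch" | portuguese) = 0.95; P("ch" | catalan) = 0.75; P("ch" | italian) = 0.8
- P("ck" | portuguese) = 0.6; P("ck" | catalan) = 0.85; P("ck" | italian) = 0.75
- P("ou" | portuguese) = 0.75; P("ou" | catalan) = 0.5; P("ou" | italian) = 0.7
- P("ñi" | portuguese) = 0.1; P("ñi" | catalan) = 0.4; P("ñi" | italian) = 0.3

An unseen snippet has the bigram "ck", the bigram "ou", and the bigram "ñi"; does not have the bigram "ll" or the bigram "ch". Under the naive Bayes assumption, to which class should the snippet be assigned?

catalan

portuguese: 0.25 × (1−0.9) × (1−0.95) × 0.6 × 0.75 × 0.1 = 0.00005625
catalan: 0.55 × (1−0.75) × (1−0.75) × 0.85 × 0.5 × 0.4 = 0.00584375
italian: 0.2 × (1−0.65) × (1−0.8) × 0.75 × 0.7 × 0.3 = 0.002205
Highest score → catalan.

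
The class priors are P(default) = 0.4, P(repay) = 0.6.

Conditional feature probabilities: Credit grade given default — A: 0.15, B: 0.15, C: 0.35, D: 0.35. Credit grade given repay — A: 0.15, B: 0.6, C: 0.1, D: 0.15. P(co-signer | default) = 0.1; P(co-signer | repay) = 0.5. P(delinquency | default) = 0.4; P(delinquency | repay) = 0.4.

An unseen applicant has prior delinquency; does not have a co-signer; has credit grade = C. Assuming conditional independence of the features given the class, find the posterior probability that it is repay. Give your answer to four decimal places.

0.1923

default: 0.4 × 0.35 × (1−0.1) × 0.4 = 0.0504
repay: 0.6 × 0.1 × (1−0.5) × 0.4 = 0.012
P(repay | x) = 0.012 / 0.0624 ≈ 0.1923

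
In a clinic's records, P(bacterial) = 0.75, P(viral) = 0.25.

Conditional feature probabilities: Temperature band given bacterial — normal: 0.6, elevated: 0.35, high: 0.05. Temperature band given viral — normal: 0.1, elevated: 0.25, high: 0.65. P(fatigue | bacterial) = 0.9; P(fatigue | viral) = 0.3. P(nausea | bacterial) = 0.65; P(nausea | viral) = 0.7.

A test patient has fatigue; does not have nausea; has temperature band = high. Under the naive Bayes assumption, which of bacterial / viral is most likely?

viral

bacterial: 0.75 × 0.05 × 0.9 × (1−0.65) = 0.0118125
viral: 0.25 × 0.65 × 0.3 × (1−0.7) = 0.014625
Highest score → viral.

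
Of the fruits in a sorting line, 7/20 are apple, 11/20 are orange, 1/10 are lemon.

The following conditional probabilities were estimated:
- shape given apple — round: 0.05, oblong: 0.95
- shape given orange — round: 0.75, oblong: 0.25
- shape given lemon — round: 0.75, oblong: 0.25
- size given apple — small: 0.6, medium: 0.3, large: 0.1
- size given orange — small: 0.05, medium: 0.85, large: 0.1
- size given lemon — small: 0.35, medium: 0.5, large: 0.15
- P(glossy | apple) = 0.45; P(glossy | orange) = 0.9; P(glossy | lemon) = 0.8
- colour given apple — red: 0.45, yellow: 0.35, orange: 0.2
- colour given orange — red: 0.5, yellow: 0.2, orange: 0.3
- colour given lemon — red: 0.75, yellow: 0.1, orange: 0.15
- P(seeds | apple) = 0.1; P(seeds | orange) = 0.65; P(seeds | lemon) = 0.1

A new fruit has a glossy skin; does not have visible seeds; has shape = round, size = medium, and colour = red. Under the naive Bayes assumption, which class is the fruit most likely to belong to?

orange

apple: 0.35 × 0.05 × 0.3 × 0.45 × 0.45 × (1−0.1) = 0.0009568125
orange: 0.55 × 0.75 × 0.85 × 0.9 × 0.5 × (1−0.65) = 0.0552234375
lemon: 0.1 × 0.75 × 0.5 × 0.8 × 0.75 × (1−0.1) = 0.02025
Highest score → orange.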